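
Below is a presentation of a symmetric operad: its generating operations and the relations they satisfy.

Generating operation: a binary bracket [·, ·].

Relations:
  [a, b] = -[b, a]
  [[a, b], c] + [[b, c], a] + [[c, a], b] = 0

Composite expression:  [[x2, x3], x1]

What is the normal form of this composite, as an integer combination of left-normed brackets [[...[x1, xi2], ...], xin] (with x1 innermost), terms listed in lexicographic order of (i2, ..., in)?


Skip Jacobi rewriting: expand, keep x1-initial words, read off terms.
Composite bracket: [[x2, x3], x1]
Under [a, b] = ab - ba we get 4 signed associative words (2^2 = 4).
The x1-initial words carry the normal form:
  the word x1x2x3 carries sign -1 and contributes -[[x1, x2], x3]
  the word x1x3x2 carries sign +1 and contributes +[[x1, x3], x2]

-[[x1, x2], x3] + [[x1, x3], x2]


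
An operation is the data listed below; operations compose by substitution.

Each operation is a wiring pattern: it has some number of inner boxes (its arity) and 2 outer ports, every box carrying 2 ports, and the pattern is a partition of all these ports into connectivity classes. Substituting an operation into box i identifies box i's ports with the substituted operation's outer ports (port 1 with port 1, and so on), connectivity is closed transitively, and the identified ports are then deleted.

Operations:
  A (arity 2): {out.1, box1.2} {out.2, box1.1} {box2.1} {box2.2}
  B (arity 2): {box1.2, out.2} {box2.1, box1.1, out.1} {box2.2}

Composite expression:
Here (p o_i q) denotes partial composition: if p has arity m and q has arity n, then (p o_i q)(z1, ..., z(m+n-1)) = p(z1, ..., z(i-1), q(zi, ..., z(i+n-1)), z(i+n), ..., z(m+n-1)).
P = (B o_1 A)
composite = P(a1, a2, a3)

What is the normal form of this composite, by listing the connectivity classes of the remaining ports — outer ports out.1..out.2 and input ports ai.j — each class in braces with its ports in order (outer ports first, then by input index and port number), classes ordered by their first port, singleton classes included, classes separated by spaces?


{out.1, a1.2, a3.1} {out.2, a1.1} {a2.1} {a2.2} {a3.2}

Two ports join when wires chain via B-identified ports.
through A, on inputs (a1, a2): {out.1, a1.2} {out.2, a1.1} {a2.1} {a2.2} (out.j = stage outer ports)
through B, on inputs (a1, a2, a3): {out.1, a1.2, a3.1} {out.2, a1.1} {a2.1} {a2.2} {a3.2} (out.j = stage outer ports)


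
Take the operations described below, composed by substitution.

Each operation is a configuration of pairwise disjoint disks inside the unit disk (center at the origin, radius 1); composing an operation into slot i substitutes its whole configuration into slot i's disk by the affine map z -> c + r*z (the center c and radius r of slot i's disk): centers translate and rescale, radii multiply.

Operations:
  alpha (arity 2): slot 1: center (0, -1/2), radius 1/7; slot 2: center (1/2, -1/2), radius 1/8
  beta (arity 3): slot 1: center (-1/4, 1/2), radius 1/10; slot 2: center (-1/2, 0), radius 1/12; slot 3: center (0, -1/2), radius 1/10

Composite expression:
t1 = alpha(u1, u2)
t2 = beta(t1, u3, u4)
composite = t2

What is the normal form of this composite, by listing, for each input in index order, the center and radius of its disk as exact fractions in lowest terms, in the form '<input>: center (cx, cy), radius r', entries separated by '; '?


u1: center (-1/4, 9/20), radius 1/70; u2: center (-1/5, 9/20), radius 1/80; u3: center (-1/2, 0), radius 1/12; u4: center (0, -1/2), radius 1/10

Below beta, radii multiply path by path; the u-disk centers shift.
u1 passes through 2 substitutions, ending at center (-1/4, 9/20), radius 1/70
u2 passes through 2 substitutions, ending at center (-1/5, 9/20), radius 1/80
u3 passes through 1 substitution, ending at center (-1/2, 0), radius 1/12
u4 passes through 1 substitution, ending at center (0, -1/2), radius 1/10


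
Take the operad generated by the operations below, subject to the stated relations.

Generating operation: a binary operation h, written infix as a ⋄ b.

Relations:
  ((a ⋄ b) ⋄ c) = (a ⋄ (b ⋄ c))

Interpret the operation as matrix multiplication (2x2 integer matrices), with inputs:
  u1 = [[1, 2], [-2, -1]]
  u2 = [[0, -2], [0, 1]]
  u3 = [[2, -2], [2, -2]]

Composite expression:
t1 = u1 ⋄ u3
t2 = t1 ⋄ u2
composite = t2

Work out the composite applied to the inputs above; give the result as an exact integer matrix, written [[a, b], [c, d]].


[[0, -18], [0, 18]]


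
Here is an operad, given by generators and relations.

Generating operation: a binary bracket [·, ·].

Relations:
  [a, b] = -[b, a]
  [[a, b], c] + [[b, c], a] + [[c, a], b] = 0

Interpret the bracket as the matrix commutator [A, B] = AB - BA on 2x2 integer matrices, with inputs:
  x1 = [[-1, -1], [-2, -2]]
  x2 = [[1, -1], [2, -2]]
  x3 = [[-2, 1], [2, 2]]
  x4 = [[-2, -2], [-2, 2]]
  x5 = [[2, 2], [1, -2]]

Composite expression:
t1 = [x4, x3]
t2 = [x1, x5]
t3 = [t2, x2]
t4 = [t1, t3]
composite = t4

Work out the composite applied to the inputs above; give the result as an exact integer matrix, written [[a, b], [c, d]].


[x4, x3] = [[-2, -12], [16, 2]]
[x1, x5] = [[3, 6], [-9, -3]]
[[x1, x5], x2] = [[3, -24], [-39, -3]]
[[x4, x3], [[x1, x5], x2]] = [[852, 168], [-60, -852]]

[[852, 168], [-60, -852]]


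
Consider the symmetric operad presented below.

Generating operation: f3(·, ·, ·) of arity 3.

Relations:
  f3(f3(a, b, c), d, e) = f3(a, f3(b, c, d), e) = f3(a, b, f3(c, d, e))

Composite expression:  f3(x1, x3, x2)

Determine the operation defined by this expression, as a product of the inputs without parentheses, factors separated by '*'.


x1 * x3 * x2

Key point: f3 is associative — brackets drop, the x-order remains.
f3(x1, x3, x2) reduces to x1 * x3 * x2


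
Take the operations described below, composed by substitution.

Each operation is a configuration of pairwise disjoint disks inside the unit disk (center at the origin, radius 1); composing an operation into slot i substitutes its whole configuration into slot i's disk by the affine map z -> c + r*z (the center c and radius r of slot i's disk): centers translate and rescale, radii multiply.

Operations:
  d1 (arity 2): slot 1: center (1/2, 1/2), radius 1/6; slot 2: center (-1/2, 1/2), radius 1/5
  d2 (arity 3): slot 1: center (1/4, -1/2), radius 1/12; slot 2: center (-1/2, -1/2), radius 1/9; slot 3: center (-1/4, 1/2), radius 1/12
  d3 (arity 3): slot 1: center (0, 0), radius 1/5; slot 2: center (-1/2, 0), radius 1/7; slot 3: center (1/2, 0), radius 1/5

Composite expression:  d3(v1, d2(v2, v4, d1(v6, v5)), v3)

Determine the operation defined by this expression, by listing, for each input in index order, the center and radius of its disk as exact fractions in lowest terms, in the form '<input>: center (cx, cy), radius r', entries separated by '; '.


v1: center (0, 0), radius 1/5; v2: center (-13/28, -1/14), radius 1/84; v3: center (1/2, 0), radius 1/5; v4: center (-4/7, -1/14), radius 1/63; v5: center (-13/24, 13/168), radius 1/420; v6: center (-89/168, 13/168), radius 1/504

Below d3, radii multiply path by path; the v-disk centers shift.
v1: after 1 affine step, its disk has center (0, 0), radius 1/5
v2: after 2 affine steps, its disk has center (-13/28, -1/14), radius 1/84
v4: after 2 affine steps, its disk has center (-4/7, -1/14), radius 1/63
v6: after 3 affine steps, its disk has center (-89/168, 13/168), radius 1/504
v5: after 3 affine steps, its disk has center (-13/24, 13/168), radius 1/420
v3: after 1 affine step, its disk has center (1/2, 0), radius 1/5


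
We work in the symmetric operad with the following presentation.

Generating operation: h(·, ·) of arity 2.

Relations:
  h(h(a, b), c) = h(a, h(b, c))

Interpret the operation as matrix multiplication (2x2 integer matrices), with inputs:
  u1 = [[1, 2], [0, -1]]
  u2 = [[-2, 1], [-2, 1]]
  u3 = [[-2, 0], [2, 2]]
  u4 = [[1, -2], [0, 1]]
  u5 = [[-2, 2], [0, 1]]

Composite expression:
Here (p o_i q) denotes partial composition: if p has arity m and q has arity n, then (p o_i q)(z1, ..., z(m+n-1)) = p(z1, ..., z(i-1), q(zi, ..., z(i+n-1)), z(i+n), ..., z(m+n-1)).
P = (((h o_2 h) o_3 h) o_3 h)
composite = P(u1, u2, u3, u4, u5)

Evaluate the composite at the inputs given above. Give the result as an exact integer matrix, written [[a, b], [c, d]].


[[-36, 6], [12, -2]]


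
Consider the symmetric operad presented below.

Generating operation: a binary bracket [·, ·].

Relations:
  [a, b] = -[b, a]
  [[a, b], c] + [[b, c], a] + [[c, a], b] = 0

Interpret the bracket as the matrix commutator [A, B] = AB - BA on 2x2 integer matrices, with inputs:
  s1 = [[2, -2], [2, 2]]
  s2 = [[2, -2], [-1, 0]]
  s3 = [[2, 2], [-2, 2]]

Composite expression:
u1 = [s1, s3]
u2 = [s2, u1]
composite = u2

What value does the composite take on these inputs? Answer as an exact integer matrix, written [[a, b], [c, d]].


[[0, 0], [0, 0]]

[s1, s3] = [[0, 0], [0, 0]]
[s2, [s1, s3]] = [[0, 0], [0, 0]]


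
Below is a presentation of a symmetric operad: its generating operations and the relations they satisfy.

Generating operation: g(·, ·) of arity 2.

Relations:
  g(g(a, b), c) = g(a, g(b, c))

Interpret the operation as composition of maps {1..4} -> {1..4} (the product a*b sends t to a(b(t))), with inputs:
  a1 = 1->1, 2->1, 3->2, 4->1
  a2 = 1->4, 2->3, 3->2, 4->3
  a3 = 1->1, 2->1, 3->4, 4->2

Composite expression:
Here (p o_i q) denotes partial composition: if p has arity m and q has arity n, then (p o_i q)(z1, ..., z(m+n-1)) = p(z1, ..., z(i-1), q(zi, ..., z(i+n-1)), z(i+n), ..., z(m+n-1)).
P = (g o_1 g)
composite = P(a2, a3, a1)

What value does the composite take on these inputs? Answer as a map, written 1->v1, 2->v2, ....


1->4, 2->4, 3->4, 4->4

g(a2, a3) = 1->4, 2->4, 3->3, 4->3
g(g(a2, a3), a1) = 1->4, 2->4, 3->4, 4->4


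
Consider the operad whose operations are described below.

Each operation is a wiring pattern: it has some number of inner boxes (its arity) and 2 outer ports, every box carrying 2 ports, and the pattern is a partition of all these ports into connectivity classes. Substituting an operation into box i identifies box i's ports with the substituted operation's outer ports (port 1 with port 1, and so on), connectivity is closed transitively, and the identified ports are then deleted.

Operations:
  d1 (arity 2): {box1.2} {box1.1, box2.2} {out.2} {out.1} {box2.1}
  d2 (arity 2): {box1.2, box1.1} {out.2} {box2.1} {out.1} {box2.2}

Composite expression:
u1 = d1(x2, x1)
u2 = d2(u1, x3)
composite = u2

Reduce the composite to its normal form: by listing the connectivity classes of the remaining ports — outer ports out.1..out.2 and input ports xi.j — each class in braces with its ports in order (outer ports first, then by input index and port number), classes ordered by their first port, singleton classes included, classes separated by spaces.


Treat the ports identified at d2 as solder joints: merge, then drop.
the subtree at d1 composes to {out.1} {out.2} {x1.1} {x1.2, x2.1} {x2.2} on (x2, x1); out.j = own outer ports
the subtree at d2 composes to {out.1} {out.2} {x1.1} {x1.2, x2.1} {x2.2} {x3.1} {x3.2} on (x2, x1, x3); out.j = own outer ports

{out.1} {out.2} {x1.1} {x1.2, x2.1} {x2.2} {x3.1} {x3.2}


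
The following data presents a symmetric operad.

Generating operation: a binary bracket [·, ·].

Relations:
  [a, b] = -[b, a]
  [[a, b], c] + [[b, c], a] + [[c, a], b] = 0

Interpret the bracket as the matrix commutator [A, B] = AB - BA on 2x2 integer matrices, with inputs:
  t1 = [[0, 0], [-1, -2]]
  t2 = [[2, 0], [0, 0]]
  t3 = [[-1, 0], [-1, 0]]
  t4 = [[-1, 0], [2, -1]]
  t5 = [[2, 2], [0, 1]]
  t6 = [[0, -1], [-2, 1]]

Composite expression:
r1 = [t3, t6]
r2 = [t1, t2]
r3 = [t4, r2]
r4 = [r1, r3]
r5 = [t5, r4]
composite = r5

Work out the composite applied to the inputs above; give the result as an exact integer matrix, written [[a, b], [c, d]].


[[0, 0], [0, 0]]

[t3, t6] = [[-1, 1], [-1, 1]]
[t1, t2] = [[0, 0], [-2, 0]]
[t4, [t1, t2]] = [[0, 0], [0, 0]]
[[t3, t6], [t4, [t1, t2]]] = [[0, 0], [0, 0]]
[t5, [[t3, t6], [t4, [t1, t2]]]] = [[0, 0], [0, 0]]


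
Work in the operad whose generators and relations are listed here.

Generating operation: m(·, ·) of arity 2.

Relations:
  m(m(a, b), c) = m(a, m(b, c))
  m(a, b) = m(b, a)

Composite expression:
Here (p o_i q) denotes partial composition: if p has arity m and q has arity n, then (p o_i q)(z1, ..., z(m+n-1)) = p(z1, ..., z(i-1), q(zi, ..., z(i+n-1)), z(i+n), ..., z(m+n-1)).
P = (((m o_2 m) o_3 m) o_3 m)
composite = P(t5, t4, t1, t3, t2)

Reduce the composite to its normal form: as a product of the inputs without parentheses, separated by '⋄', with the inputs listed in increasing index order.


t1 ⋄ t2 ⋄ t3 ⋄ t4 ⋄ t5

Any arrangement under m is one operation, so sort the t-inputs.
m(t1, t3) collapses to t1 ⋄ t3
m(m(t1, t3), t2) collapses to t1 ⋄ t3 ⋄ t2
m(t4, m(m(t1, t3), t2)) collapses to t4 ⋄ t1 ⋄ t3 ⋄ t2
m(t5, m(t4, m(m(t1, t3), t2))) collapses to t5 ⋄ t4 ⋄ t1 ⋄ t3 ⋄ t2
rearranged into index order: t1 ⋄ t2 ⋄ t3 ⋄ t4 ⋄ t5


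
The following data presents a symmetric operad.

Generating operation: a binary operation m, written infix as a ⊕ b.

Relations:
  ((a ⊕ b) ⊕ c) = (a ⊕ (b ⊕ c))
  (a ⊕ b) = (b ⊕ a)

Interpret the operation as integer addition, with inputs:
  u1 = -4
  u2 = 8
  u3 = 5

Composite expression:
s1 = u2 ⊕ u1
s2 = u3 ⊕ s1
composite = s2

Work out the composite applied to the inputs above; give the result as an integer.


(u2 ⊕ u1) = 4
(u3 ⊕ (u2 ⊕ u1)) = 9

9


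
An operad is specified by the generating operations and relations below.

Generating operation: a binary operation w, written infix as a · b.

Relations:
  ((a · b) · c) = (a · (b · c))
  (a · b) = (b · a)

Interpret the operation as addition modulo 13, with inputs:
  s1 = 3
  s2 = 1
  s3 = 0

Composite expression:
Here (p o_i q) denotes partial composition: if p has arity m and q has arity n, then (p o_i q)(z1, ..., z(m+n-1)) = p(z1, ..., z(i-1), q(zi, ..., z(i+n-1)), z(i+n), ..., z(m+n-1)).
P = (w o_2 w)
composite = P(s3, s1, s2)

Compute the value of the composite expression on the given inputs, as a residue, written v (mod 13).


4 (mod 13)

(s1 · s2) = 4
(s3 · (s1 · s2)) = 4


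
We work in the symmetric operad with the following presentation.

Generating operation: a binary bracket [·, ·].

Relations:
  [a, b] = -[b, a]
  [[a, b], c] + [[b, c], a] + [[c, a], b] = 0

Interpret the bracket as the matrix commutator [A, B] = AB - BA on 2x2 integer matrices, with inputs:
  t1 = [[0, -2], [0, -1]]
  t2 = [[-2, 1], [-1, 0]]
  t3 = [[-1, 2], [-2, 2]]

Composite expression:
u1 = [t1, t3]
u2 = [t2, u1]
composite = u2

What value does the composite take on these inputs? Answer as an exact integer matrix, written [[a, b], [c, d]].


[[-2, 0], [-4, 2]]


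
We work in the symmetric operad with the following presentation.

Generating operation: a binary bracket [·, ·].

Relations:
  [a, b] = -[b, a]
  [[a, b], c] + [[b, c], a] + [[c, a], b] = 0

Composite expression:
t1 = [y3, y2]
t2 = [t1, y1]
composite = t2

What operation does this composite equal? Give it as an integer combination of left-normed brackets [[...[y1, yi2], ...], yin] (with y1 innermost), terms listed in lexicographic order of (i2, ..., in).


Antisymmetry and Jacobi reduce to y1-anchored left-normed brackets.
Composite bracket: [[y3, y2], y1]
Applying ab - ba throughout gives 4 signed words (2^2 = 4).
The y1-initial words carry the normal form:
  y1y2y3 appears with sign +1, giving the term +[[y1, y2], y3]
  y1y3y2 appears with sign -1, giving the term -[[y1, y3], y2]

[[y1, y2], y3] - [[y1, y3], y2]


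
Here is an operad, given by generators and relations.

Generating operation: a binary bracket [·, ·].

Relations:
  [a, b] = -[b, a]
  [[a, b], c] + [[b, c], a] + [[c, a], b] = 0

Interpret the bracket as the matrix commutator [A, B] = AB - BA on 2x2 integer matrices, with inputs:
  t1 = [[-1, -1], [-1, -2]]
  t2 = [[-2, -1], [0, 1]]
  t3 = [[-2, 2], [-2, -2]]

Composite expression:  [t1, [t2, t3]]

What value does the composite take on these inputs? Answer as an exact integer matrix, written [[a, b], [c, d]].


[[0, -2], [2, 0]]

[t2, t3] = [[2, -6], [-6, -2]]
[t1, [t2, t3]] = [[0, -2], [2, 0]]


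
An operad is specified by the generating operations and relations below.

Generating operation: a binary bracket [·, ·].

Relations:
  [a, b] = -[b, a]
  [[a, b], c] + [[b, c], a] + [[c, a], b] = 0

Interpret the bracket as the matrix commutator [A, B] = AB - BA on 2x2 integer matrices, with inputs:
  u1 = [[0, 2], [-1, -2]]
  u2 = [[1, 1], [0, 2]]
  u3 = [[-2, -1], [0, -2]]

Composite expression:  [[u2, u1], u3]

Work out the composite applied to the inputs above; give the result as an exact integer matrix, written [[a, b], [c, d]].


[u2, u1] = [[-1, -4], [-1, 1]]
[[u2, u1], u3] = [[-1, 2], [0, 1]]

[[-1, 2], [0, 1]]


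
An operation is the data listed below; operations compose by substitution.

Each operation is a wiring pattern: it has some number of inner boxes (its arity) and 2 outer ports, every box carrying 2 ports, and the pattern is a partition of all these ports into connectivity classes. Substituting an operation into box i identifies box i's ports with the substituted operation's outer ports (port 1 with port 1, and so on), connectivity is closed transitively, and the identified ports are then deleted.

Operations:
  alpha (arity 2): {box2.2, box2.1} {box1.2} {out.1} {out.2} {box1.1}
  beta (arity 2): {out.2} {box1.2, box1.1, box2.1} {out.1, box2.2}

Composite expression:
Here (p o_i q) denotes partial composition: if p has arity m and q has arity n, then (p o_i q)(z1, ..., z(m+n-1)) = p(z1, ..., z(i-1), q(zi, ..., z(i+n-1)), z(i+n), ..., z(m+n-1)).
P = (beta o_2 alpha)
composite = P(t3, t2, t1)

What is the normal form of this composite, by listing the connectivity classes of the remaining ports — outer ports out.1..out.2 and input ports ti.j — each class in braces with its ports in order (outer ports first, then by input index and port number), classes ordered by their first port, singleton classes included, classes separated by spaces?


Reachability decides: close wires over beta-identified ports.
through alpha, on inputs (t2, t1): {out.1} {out.2} {t1.1, t1.2} {t2.1} {t2.2} (out.j = stage outer ports)
through beta, on inputs (t3, t2, t1): {out.1} {out.2} {t1.1, t1.2} {t2.1} {t2.2} {t3.1, t3.2} (out.j = stage outer ports)

{out.1} {out.2} {t1.1, t1.2} {t2.1} {t2.2} {t3.1, t3.2}


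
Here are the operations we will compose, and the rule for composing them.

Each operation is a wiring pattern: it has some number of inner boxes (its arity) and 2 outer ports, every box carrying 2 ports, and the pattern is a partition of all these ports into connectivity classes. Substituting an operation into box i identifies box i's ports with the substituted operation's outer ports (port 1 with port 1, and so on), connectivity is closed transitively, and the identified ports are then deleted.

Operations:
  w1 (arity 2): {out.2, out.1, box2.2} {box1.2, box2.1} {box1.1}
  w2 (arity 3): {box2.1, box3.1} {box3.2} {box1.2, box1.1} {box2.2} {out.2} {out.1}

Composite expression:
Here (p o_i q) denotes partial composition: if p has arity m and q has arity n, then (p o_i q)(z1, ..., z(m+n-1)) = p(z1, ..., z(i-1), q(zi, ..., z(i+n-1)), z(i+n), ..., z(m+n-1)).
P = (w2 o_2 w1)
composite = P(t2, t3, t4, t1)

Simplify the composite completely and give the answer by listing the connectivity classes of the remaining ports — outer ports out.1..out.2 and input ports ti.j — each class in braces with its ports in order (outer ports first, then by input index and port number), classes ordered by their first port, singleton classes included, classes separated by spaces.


{out.1} {out.2} {t1.1, t4.2} {t1.2} {t2.1, t2.2} {t3.1} {t3.2, t4.1}

Two ports join when wires chain via w2-identified ports.
after w1, the pattern on (t3, t4) reads {out.1, out.2, t4.2} {t3.1} {t3.2, t4.1} (out.j = its outer ports)
after w2, the pattern on (t2, t3, t4, t1) reads {out.1} {out.2} {t1.1, t4.2} {t1.2} {t2.1, t2.2} {t3.1} {t3.2, t4.1} (out.j = its outer ports)


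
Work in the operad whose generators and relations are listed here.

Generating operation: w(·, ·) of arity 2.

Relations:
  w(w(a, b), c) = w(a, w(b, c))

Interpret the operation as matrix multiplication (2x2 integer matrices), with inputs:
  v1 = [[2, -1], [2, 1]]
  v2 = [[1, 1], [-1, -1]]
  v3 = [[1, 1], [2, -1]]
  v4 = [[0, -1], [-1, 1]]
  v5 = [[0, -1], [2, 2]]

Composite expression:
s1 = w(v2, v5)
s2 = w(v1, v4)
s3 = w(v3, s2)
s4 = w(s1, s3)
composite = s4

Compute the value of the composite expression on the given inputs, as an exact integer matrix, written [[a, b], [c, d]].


[[3, -13], [-3, 13]]

w(v2, v5) = [[2, 1], [-2, -1]]
w(v1, v4) = [[1, -3], [-1, -1]]
w(v3, w(v1, v4)) = [[0, -4], [3, -5]]
w(w(v2, v5), w(v3, w(v1, v4))) = [[3, -13], [-3, 13]]


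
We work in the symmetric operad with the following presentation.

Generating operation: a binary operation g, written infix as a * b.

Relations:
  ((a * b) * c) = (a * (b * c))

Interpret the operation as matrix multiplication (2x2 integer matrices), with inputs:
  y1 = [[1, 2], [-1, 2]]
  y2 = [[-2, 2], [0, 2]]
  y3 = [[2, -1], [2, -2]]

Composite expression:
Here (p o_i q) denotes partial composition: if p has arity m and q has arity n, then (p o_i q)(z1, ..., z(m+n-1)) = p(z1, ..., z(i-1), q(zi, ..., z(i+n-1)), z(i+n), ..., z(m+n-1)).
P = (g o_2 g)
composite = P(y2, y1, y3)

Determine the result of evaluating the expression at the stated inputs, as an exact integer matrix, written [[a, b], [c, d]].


[[-8, 4], [4, -6]]


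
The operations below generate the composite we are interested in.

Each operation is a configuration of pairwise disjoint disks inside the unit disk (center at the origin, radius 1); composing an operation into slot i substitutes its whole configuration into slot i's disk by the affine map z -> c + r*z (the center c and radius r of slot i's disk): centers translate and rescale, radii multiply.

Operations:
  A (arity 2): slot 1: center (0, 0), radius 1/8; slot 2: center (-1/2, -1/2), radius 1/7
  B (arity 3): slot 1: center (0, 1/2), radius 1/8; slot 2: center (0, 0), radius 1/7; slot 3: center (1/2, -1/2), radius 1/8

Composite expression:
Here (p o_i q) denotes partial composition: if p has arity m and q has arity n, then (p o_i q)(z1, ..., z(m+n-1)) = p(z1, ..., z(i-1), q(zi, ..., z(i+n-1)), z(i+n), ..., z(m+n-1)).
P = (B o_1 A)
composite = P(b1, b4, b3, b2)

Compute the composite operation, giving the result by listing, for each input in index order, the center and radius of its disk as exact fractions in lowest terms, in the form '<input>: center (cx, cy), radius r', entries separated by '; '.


b1: center (0, 1/2), radius 1/64; b2: center (1/2, -1/2), radius 1/8; b3: center (0, 0), radius 1/7; b4: center (-1/16, 7/16), radius 1/56

Follow each b-input down from B: c' goes to c + r*c', radius to r*r'.
b1 passes through 2 substitutions, ending at center (0, 1/2), radius 1/64
b4 passes through 2 substitutions, ending at center (-1/16, 7/16), radius 1/56
b3 passes through 1 substitution, ending at center (0, 0), radius 1/7
b2 passes through 1 substitution, ending at center (1/2, -1/2), radius 1/8


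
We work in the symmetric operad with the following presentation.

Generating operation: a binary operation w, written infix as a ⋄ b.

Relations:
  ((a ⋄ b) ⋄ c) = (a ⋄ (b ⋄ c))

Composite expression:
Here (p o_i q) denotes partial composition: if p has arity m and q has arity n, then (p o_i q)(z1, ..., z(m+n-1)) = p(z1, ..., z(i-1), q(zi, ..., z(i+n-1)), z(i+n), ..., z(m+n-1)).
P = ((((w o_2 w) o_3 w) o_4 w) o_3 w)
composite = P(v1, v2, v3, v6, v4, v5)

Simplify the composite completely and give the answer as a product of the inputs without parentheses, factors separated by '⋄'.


v1 ⋄ v2 ⋄ v3 ⋄ v6 ⋄ v4 ⋄ v5

All parenthesizations of w agree; list the v-inputs left to right.
(v3 ⋄ v6) flattens to v3 ⋄ v6
(v4 ⋄ v5) flattens to v4 ⋄ v5
((v3 ⋄ v6) ⋄ (v4 ⋄ v5)) flattens to v3 ⋄ v6 ⋄ v4 ⋄ v5
(v2 ⋄ ((v3 ⋄ v6) ⋄ (v4 ⋄ v5))) flattens to v2 ⋄ v3 ⋄ v6 ⋄ v4 ⋄ v5
(v1 ⋄ (v2 ⋄ ((v3 ⋄ v6) ⋄ (v4 ⋄ v5)))) flattens to v1 ⋄ v2 ⋄ v3 ⋄ v6 ⋄ v4 ⋄ v5


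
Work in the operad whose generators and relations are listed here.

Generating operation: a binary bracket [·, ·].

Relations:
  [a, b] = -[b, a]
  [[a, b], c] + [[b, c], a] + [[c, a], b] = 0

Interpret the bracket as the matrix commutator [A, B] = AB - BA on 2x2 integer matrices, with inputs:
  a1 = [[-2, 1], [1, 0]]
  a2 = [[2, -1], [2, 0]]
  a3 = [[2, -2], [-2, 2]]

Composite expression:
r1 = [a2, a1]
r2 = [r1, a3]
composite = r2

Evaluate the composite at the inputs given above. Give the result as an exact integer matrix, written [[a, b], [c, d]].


[a2, a1] = [[-3, 0], [-6, 3]]
[[a2, a1], a3] = [[-12, 12], [-12, 12]]

[[-12, 12], [-12, 12]]


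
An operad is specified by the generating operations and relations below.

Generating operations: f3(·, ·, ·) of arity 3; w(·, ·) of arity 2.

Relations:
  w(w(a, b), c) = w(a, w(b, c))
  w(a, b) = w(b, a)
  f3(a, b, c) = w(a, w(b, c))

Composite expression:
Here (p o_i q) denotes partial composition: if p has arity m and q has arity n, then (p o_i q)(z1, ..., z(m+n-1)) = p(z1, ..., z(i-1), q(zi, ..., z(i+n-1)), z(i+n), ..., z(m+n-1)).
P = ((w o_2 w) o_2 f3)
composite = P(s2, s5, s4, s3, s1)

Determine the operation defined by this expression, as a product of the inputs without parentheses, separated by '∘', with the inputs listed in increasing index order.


s1 ∘ s2 ∘ s3 ∘ s4 ∘ s5

With w associative and commutative, the s-input set is all that matters.
f3(s5, s4, s3) flattens to s5 ∘ s4 ∘ s3
w(f3(s5, s4, s3), s1) flattens to s5 ∘ s4 ∘ s3 ∘ s1
w(s2, w(f3(s5, s4, s3), s1)) flattens to s2 ∘ s5 ∘ s4 ∘ s3 ∘ s1
commutativity sorts the factors: s1 ∘ s2 ∘ s3 ∘ s4 ∘ s5


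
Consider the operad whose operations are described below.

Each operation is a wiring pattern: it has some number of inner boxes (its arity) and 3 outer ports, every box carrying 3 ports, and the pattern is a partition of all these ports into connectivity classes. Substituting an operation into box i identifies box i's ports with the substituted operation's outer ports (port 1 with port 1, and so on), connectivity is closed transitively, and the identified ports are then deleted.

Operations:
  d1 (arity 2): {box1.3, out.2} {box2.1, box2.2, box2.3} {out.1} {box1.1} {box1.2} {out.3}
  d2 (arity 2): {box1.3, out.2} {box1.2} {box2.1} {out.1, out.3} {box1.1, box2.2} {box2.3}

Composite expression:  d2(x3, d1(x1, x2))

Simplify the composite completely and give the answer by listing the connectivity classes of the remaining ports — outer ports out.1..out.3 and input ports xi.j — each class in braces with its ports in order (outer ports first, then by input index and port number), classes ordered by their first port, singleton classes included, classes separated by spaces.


{out.1, out.3} {out.2, x3.3} {x1.1} {x1.2} {x1.3, x3.1} {x2.1, x2.2, x2.3} {x3.2}

Reachability decides: close wires over d2-identified ports.
d1 over (x1, x2) gives {out.1} {out.2, x1.3} {out.3} {x1.1} {x1.2} {x2.1, x2.2, x2.3}, out.j being that stage's outer ports
d2 over (x3, x1, x2) gives {out.1, out.3} {out.2, x3.3} {x1.1} {x1.2} {x1.3, x3.1} {x2.1, x2.2, x2.3} {x3.2}, out.j being that stage's outer ports


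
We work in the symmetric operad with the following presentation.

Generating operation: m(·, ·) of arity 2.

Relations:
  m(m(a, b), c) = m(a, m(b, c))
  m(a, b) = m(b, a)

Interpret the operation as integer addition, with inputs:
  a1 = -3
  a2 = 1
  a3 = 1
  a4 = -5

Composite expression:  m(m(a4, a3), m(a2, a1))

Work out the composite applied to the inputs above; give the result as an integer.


m(a4, a3) = -4
m(a2, a1) = -2
m(m(a4, a3), m(a2, a1)) = -6

-6


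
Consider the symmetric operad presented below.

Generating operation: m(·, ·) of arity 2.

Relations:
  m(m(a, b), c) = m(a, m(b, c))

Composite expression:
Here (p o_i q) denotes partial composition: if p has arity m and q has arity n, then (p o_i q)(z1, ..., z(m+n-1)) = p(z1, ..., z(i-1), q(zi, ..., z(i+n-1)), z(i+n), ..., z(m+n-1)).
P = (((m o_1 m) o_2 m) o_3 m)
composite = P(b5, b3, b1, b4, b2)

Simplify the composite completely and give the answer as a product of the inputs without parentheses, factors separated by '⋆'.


b5 ⋆ b3 ⋆ b1 ⋆ b4 ⋆ b2


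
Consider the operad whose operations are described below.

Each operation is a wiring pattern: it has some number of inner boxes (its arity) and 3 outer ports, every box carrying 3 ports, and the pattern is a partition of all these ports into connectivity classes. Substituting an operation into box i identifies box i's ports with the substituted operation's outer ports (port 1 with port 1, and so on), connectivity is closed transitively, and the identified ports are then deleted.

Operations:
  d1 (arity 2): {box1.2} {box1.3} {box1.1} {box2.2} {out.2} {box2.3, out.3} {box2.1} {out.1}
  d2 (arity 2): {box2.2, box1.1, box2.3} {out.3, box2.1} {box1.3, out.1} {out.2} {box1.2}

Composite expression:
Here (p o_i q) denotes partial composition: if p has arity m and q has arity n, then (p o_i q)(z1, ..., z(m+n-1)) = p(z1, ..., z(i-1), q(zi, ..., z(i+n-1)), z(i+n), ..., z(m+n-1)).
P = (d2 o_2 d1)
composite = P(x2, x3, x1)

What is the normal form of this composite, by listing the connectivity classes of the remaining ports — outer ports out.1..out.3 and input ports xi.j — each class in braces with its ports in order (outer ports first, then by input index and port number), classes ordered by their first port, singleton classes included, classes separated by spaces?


{out.1, x2.3} {out.2} {out.3} {x1.1} {x1.2} {x1.3, x2.1} {x2.2} {x3.1} {x3.2} {x3.3}

Reachability decides: close wires over d2-identified ports.
after d1, the pattern on (x3, x1) reads {out.1} {out.2} {out.3, x1.3} {x1.1} {x1.2} {x3.1} {x3.2} {x3.3} (out.j = its outer ports)
after d2, the pattern on (x2, x3, x1) reads {out.1, x2.3} {out.2} {out.3} {x1.1} {x1.2} {x1.3, x2.1} {x2.2} {x3.1} {x3.2} {x3.3} (out.j = its outer ports)


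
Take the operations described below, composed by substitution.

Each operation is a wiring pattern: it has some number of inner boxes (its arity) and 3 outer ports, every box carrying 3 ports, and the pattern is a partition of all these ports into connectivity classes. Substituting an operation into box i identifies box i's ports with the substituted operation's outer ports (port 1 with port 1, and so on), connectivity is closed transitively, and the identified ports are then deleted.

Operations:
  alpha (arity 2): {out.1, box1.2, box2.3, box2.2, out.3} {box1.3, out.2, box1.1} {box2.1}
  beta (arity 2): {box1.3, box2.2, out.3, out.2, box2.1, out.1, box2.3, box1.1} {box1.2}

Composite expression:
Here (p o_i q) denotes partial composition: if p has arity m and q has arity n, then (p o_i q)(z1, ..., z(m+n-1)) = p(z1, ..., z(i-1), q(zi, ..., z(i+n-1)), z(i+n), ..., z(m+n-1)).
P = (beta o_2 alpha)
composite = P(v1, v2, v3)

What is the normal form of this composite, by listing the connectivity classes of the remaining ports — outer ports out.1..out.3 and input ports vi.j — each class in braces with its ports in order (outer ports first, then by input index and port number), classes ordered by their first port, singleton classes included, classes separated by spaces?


{out.1, out.2, out.3, v1.1, v1.3, v2.1, v2.2, v2.3, v3.2, v3.3} {v1.2} {v3.1}


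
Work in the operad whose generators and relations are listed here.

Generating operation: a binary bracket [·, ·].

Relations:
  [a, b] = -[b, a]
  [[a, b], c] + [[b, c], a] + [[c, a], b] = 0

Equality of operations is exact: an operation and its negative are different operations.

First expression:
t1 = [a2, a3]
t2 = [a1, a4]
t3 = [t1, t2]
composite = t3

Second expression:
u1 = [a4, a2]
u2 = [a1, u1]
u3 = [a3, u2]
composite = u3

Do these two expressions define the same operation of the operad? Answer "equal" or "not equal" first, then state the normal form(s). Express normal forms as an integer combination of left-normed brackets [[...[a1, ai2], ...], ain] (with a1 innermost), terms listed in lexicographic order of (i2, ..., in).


not equal — first -[[[a1, a4], a2], a3] + [[[a1, a4], a3], a2], second [[[a1, a2], a4], a3] - [[[a1, a4], a2], a3]

The first composite normalizes to -[[[a1, a4], a2], a3] + [[[a1, a4], a3], a2]
The second composite normalizes to [[[a1, a2], a4], a3] - [[[a1, a4], a2], a3]
Different reductions; not equal.


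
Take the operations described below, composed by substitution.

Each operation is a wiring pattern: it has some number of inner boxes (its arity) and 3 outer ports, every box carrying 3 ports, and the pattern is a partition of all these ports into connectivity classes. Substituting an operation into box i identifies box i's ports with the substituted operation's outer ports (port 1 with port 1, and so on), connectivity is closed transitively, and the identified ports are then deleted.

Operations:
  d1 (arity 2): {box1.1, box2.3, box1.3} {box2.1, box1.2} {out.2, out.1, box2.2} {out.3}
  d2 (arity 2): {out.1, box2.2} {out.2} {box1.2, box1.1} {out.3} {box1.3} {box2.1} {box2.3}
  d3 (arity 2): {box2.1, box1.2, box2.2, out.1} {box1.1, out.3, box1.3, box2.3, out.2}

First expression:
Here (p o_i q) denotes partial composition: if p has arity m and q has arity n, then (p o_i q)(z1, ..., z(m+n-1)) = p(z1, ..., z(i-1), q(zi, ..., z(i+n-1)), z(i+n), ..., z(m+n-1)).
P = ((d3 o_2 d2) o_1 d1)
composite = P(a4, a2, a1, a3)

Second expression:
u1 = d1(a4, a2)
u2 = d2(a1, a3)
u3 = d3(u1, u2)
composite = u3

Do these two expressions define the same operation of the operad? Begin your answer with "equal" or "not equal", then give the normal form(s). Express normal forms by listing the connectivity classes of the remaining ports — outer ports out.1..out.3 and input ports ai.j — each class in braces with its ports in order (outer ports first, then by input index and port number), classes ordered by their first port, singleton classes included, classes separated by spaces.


Reducing the first expression gives {out.1, out.2, out.3, a2.2, a3.2} {a1.1, a1.2} {a1.3} {a2.1, a4.2} {a2.3, a4.1, a4.3} {a3.1} {a3.3}
Reducing the second expression gives {out.1, out.2, out.3, a2.2, a3.2} {a1.1, a1.2} {a1.3} {a2.1, a4.2} {a2.3, a4.1, a4.3} {a3.1} {a3.3}
Same normal form: equal.

equal — both sides give {out.1, out.2, out.3, a2.2, a3.2} {a1.1, a1.2} {a1.3} {a2.1, a4.2} {a2.3, a4.1, a4.3} {a3.1} {a3.3}


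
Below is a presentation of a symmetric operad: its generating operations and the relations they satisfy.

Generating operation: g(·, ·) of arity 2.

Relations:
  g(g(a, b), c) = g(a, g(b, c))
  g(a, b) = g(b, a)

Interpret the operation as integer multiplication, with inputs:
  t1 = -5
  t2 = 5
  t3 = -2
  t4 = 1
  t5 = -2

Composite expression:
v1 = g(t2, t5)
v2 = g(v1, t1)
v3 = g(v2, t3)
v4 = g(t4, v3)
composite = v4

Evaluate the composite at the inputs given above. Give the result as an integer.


-100


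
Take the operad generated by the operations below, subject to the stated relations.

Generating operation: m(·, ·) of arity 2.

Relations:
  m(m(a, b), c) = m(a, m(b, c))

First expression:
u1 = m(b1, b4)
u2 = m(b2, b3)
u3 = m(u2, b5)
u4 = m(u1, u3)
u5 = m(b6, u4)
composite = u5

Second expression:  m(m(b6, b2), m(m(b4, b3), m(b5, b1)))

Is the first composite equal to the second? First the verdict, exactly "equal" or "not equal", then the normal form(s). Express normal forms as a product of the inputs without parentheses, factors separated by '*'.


not equal; the first gives b6 * b1 * b4 * b2 * b3 * b5 and the second b6 * b2 * b4 * b3 * b5 * b1

Reducing the first expression gives b6 * b1 * b4 * b2 * b3 * b5
Reducing the second expression gives b6 * b2 * b4 * b3 * b5 * b1
The normal forms differ: not equal.


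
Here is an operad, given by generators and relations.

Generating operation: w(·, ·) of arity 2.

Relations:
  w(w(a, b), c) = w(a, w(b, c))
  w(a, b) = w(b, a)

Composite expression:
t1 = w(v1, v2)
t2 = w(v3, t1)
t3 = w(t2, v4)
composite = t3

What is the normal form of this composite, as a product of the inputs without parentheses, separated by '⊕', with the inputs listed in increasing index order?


v1 ⊕ v2 ⊕ v3 ⊕ v4


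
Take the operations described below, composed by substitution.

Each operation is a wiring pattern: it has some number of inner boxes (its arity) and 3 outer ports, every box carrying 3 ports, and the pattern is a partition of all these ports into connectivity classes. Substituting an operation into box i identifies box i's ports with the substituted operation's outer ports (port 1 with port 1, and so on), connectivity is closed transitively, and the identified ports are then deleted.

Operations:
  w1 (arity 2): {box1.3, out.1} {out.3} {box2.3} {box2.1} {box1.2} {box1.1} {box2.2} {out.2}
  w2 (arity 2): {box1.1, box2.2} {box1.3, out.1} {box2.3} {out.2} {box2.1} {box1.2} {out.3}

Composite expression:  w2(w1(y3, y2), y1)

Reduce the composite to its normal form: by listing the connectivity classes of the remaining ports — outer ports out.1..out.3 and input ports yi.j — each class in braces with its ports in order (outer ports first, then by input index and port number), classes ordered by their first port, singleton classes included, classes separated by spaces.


{out.1} {out.2} {out.3} {y1.1} {y1.2, y3.3} {y1.3} {y2.1} {y2.2} {y2.3} {y3.1} {y3.2}

Substituting into w2 glues patterns; closure does the rest.
composing w1 on (y3, y2), with out.j its own outer ports: {out.1, y3.3} {out.2} {out.3} {y2.1} {y2.2} {y2.3} {y3.1} {y3.2}
composing w2 on (y3, y2, y1), with out.j its own outer ports: {out.1} {out.2} {out.3} {y1.1} {y1.2, y3.3} {y1.3} {y2.1} {y2.2} {y2.3} {y3.1} {y3.2}


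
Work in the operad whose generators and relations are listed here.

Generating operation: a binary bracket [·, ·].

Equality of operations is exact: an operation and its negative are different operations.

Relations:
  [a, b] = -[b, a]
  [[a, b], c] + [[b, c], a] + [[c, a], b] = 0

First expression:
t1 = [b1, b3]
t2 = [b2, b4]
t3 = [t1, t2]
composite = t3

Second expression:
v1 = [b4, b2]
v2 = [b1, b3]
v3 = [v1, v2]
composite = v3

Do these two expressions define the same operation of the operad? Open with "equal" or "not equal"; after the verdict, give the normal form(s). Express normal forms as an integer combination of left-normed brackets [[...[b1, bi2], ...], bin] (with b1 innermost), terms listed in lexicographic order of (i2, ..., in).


The first expression reduces to [[[b1, b3], b2], b4] - [[[b1, b3], b4], b2]
The second expression reduces to [[[b1, b3], b2], b4] - [[[b1, b3], b4], b2]
Identical normal forms: equal.

equal; the common form is [[[b1, b3], b2], b4] - [[[b1, b3], b4], b2]


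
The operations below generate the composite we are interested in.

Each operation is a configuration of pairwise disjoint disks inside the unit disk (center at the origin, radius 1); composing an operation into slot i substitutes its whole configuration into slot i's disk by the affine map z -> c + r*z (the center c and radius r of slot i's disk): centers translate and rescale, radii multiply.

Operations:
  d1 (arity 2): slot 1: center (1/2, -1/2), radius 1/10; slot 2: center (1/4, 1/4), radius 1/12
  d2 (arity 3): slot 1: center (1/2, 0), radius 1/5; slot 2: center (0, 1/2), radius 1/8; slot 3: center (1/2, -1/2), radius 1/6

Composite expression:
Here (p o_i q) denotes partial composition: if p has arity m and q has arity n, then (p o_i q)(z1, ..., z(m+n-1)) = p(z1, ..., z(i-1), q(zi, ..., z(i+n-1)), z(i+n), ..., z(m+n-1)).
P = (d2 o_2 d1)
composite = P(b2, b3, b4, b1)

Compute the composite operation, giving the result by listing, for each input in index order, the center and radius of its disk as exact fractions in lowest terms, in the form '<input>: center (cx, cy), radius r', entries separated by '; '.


b1: center (1/2, -1/2), radius 1/6; b2: center (1/2, 0), radius 1/5; b3: center (1/16, 7/16), radius 1/80; b4: center (1/32, 17/32), radius 1/96

Affine substitution under d2: radii multiply and b-centers shift.
b2: after 1 affine step, its disk has center (1/2, 0), radius 1/5
b3: after 2 affine steps, its disk has center (1/16, 7/16), radius 1/80
b4: after 2 affine steps, its disk has center (1/32, 17/32), radius 1/96
b1: after 1 affine step, its disk has center (1/2, -1/2), radius 1/6
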